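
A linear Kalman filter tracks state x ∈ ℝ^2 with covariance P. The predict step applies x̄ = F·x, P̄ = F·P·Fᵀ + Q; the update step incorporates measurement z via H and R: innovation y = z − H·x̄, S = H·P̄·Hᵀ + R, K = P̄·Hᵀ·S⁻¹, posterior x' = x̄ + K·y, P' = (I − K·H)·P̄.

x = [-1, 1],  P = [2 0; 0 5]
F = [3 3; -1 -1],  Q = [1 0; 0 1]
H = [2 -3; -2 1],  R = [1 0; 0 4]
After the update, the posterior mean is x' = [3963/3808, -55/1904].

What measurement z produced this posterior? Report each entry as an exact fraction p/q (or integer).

x̄ = F·x = [0, 0]
P̄ = F·P·Fᵀ + Q = [64 -21; -21 8]
S = H·P̄·Hᵀ + R = [581 -448; -448 352]
K = P̄·Hᵀ·S⁻¹ = [15/119 -143/544; -26/119 -37/272]
x' − x̄ = [3963/3808, -55/1904] = K·y
y = (KᵀK)⁻¹·Kᵀ·(x' − x̄) = [2, -3]
z = y + H·x̄ = [2, -3] + [0, 0] = [2, -3]

z = [2, -3]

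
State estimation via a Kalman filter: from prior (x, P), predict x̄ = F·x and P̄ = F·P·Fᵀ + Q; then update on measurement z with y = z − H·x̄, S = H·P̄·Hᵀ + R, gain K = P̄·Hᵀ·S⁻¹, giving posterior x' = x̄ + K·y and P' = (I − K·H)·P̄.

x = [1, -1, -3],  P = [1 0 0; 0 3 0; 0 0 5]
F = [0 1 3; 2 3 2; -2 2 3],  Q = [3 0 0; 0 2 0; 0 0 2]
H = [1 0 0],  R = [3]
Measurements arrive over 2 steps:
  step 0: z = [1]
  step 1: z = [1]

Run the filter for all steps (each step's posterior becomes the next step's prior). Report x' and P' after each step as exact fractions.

step 0: x' = [7/18, 17/18, -47/18], P' = [17/6 13/6 17/6; 13/6 149/6 43/6; 17/6 43/6 89/6]
step 1: x' = [551/622, 2619/311, 1763/933], P' = [1839/622 2373/622 2037/622; 2373/622 29709/311 10368/311; 2037/622 10368/311 10499/311]

step 0: x̄ = F·x = [-10, -7, -13]
step 0: P̄ = F·P·Fᵀ + Q = [51 39 51; 39 53 44; 51 44 63]
step 0: y = z − H·x̄ = [11]
step 0: S = H·P̄·Hᵀ + R = [54]
step 0: K = P̄·Hᵀ·S⁻¹ = [17/18; 13/18; 17/18]
step 0: x' = x̄ + K·y = [7/18, 17/18, -47/18]
step 0: P' = (I − K·H)·P̄ = [17/6 13/6 17/6; 13/6 149/6 43/6; 17/6 43/6 89/6]
step 1: x̄ = F·x = [-62/9, -29/18, -121/18]
step 1: P̄ = F·P·Fᵀ + Q = [613/3 791/3 679/3; 791/3 2585/6 1927/6; 679/3 1927/6 1685/6]
step 1: y = z − H·x̄ = [71/9]
step 1: S = H·P̄·Hᵀ + R = [622/3]
step 1: K = P̄·Hᵀ·S⁻¹ = [613/622; 791/622; 679/622]
step 1: x' = x̄ + K·y = [551/622, 2619/311, 1763/933]
step 1: P' = (I − K·H)·P̄ = [1839/622 2373/622 2037/622; 2373/622 29709/311 10368/311; 2037/622 10368/311 10499/311]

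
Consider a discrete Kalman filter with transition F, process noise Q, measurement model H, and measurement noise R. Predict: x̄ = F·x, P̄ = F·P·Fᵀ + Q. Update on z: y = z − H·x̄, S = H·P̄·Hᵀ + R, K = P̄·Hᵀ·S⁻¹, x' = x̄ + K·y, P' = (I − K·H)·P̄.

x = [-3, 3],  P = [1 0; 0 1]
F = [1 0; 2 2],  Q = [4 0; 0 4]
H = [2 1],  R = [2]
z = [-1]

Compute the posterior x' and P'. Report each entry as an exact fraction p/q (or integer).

x' = [-11/7, 40/21]
P' = [11/7 -18/7; -18/7 124/21]

x̄ = F·x = [-3, 0]
P̄ = F·P·Fᵀ + Q = [5 2; 2 12]
y = z − H·x̄ = [5]
S = H·P̄·Hᵀ + R = [42]
K = P̄·Hᵀ·S⁻¹ = [2/7; 8/21]
x' = x̄ + K·y = [-11/7, 40/21]
P' = (I − K·H)·P̄ = [11/7 -18/7; -18/7 124/21]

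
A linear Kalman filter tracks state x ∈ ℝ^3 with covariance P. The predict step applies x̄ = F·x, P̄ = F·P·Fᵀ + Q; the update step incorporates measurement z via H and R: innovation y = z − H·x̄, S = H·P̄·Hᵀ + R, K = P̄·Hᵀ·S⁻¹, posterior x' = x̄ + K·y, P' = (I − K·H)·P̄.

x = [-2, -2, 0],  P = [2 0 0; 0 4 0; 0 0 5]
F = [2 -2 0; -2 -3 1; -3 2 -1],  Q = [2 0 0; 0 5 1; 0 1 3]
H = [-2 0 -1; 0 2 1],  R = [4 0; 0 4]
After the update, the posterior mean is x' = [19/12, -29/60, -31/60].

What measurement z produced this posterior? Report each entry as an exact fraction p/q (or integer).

z = [-3, -2]

x̄ = F·x = [0, 10, 2]
P̄ = F·P·Fᵀ + Q = [26 16 -28; 16 54 -16; -28 -16 42]
S = H·P̄·Hᵀ + R = [38 -18; -18 198]
K = P̄·Hᵀ·S⁻¹ = [-13/20 -7/180; -21/100 401/900; 41/100 79/900]
x' − x̄ = [19/12, -629/60, -151/60] = K·y
y = (KᵀK)⁻¹·Kᵀ·(x' − x̄) = [-1, -24]
z = y + H·x̄ = [-1, -24] + [-2, 22] = [-3, -2]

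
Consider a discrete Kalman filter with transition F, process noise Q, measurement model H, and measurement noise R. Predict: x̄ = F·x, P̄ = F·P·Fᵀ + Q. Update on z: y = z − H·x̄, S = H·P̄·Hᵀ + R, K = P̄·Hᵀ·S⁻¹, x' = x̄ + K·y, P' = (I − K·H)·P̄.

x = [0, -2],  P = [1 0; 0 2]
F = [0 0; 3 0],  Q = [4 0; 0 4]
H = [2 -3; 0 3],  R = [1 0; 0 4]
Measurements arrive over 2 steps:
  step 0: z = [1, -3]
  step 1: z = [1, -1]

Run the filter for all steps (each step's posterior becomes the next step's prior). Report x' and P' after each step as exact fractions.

step 0: x̄ = F·x = [0, 0]
step 0: P̄ = F·P·Fᵀ + Q = [4 0; 0 13]
step 0: y = z − H·x̄ = [1, -3]
step 0: S = H·P̄·Hᵀ + R = [134 -117; -117 121]
step 0: K = P̄·Hᵀ·S⁻¹ = [968/2525 936/2525; -156/2525 663/2525]
step 0: x' = x̄ + K·y = [-368/505, -429/505]
step 0: P' = (I − K·H)·P̄ = [2356/2525 1248/2525; 1248/2525 884/2525]
step 1: x̄ = F·x = [0, -1104/505]
step 1: P̄ = F·P·Fᵀ + Q = [4 0; 0 31304/2525]
step 1: y = z − H·x̄ = [-2807/505, 2807/505]
step 1: S = H·P̄·Hᵀ + R = [324661/2525 -281736/2525; -281736/2525 291836/2525]
step 1: K = P̄·Hᵀ·S⁻¹ = [583672/1522039 563472/1522039; -93912/1522039 399126/1522039]
step 1: x' = x̄ + K·y = [-112280/1522039, -586878/1522039]
step 1: P' = (I − K·H)·P̄ = [1418780/1522039 751296/1522039; 751296/1522039 532168/1522039]

step 0: x' = [-368/505, -429/505], P' = [2356/2525 1248/2525; 1248/2525 884/2525]
step 1: x' = [-112280/1522039, -586878/1522039], P' = [1418780/1522039 751296/1522039; 751296/1522039 532168/1522039]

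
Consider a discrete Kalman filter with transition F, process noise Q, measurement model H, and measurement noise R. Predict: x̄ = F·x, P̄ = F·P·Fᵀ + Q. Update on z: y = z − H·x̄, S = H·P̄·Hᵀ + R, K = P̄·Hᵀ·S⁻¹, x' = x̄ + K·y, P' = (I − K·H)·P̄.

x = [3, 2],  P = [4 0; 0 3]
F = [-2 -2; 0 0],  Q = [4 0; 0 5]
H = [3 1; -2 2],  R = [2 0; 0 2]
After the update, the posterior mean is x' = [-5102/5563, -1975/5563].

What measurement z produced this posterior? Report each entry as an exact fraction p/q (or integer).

z = [-3, 1]

x̄ = F·x = [-10, 0]
P̄ = F·P·Fᵀ + Q = [32 0; 0 5]
S = H·P̄·Hᵀ + R = [295 -182; -182 150]
K = P̄·Hᵀ·S⁻¹ = [1376/5563 -704/5563; 1285/5563 1930/5563]
x' − x̄ = [50528/5563, -1975/5563] = K·y
y = (KᵀK)⁻¹·Kᵀ·(x' − x̄) = [27, -19]
z = y + H·x̄ = [27, -19] + [-30, 20] = [-3, 1]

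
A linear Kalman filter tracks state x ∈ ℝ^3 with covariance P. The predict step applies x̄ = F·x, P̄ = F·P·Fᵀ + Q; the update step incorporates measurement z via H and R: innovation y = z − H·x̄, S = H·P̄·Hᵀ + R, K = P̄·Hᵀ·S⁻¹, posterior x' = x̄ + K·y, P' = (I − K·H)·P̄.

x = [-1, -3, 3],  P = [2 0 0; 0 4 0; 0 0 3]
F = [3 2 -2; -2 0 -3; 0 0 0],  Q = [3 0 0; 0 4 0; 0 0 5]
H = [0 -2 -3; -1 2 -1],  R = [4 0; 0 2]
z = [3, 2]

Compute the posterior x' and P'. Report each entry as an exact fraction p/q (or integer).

x̄ = F·x = [-15, -7, 0]
P̄ = F·P·Fᵀ + Q = [49 6 0; 6 39 0; 0 0 5]
y = z − H·x̄ = [-11, 1]
S = H·P̄·Hᵀ + R = [205 -129; -129 188]
K = P̄·Hᵀ·S⁻¹ = [-7029/21899 -9133/21899; -5376/21899 4698/21899; -3465/21899 -2960/21899]
x' = x̄ + K·y = [-260299/21899, -89459/21899, 35155/21899]
P' = (I − K·H)·P̄ = [650782/21899 240708/21899 -151100/21899; 240708/21899 96477/21899 -57150/21899; -151100/21899 -57150/21899 42720/21899]

x' = [-260299/21899, -89459/21899, 35155/21899]
P' = [650782/21899 240708/21899 -151100/21899; 240708/21899 96477/21899 -57150/21899; -151100/21899 -57150/21899 42720/21899]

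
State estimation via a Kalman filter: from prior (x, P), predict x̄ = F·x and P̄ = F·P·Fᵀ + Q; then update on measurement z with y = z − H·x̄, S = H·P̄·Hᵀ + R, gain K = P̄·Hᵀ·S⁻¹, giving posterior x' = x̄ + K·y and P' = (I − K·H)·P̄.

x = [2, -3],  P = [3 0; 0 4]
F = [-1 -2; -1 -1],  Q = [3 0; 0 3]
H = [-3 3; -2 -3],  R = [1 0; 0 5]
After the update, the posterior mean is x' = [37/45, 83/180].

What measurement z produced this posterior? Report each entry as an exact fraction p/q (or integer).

x̄ = F·x = [4, 1]
P̄ = F·P·Fᵀ + Q = [22 11; 11 10]
S = H·P̄·Hᵀ + R = [91 75; 75 315]
K = P̄·Hᵀ·S⁻¹ = [-77/384 -1133/5760; 197/1536 -4507/23040]
x' − x̄ = [-143/45, -97/180] = K·y
y = (KᵀK)⁻¹·Kᵀ·(x' − x̄) = [8, 8]
z = y + H·x̄ = [8, 8] + [-9, -11] = [-1, -3]

z = [-1, -3]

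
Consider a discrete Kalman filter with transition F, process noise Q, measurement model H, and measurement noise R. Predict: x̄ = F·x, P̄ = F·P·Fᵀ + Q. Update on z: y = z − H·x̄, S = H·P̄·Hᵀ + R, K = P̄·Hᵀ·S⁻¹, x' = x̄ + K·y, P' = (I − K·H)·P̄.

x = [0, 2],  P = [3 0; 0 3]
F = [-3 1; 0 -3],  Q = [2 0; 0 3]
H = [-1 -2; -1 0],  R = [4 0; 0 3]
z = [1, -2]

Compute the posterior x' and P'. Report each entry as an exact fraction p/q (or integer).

x' = [599/286, -75/44]
P' = [2733/1001 -207/154; -207/154 501/308]

x̄ = F·x = [2, -6]
P̄ = F·P·Fᵀ + Q = [32 -9; -9 30]
y = z − H·x̄ = [-9, 0]
S = H·P̄·Hᵀ + R = [120 14; 14 35]
K = P̄·Hᵀ·S⁻¹ = [-3/286 -911/1001; -21/44 69/154]
x' = x̄ + K·y = [599/286, -75/44]
P' = (I − K·H)·P̄ = [2733/1001 -207/154; -207/154 501/308]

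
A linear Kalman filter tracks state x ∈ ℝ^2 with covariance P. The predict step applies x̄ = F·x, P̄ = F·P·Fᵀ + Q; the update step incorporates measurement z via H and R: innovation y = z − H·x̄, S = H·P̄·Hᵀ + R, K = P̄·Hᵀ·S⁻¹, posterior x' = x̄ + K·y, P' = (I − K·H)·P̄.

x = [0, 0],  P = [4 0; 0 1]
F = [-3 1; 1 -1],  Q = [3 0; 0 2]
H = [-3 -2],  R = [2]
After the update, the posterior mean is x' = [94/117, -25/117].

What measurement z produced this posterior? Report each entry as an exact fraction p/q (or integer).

z = [-2]

x̄ = F·x = [0, 0]
P̄ = F·P·Fᵀ + Q = [40 -13; -13 7]
S = H·P̄·Hᵀ + R = [234]
K = P̄·Hᵀ·S⁻¹ = [-47/117; 25/234]
x' − x̄ = [94/117, -25/117] = K·y
y = (KᵀK)⁻¹·Kᵀ·(x' − x̄) = [-2]
z = y + H·x̄ = [-2] + [0] = [-2]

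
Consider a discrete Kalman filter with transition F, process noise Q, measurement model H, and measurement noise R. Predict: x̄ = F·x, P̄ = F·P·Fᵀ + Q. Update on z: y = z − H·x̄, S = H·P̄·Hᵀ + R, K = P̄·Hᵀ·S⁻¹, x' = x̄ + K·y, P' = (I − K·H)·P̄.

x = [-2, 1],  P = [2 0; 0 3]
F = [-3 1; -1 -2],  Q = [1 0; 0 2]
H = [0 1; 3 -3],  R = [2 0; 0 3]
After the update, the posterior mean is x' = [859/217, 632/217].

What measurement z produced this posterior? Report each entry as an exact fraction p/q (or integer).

x̄ = F·x = [7, 0]
P̄ = F·P·Fᵀ + Q = [22 0; 0 16]
S = H·P̄·Hᵀ + R = [18 -48; -48 345]
K = P̄·Hᵀ·S⁻¹ = [176/217 66/217; 536/651 -16/651]
x' − x̄ = [-660/217, 632/217] = K·y
y = (KᵀK)⁻¹·Kᵀ·(x' − x̄) = [3, -18]
z = y + H·x̄ = [3, -18] + [0, 21] = [3, 3]

z = [3, 3]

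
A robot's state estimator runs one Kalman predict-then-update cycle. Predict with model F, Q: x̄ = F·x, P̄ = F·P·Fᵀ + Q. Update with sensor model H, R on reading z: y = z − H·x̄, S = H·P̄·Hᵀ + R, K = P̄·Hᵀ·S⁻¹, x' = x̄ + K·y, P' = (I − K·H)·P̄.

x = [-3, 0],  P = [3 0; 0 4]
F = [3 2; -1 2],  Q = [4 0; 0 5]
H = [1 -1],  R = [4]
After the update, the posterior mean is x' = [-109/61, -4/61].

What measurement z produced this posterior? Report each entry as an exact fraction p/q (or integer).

z = [-1]

x̄ = F·x = [-9, 3]
P̄ = F·P·Fᵀ + Q = [47 7; 7 24]
S = H·P̄·Hᵀ + R = [61]
K = P̄·Hᵀ·S⁻¹ = [40/61; -17/61]
x' − x̄ = [440/61, -187/61] = K·y
y = (KᵀK)⁻¹·Kᵀ·(x' − x̄) = [11]
z = y + H·x̄ = [11] + [-12] = [-1]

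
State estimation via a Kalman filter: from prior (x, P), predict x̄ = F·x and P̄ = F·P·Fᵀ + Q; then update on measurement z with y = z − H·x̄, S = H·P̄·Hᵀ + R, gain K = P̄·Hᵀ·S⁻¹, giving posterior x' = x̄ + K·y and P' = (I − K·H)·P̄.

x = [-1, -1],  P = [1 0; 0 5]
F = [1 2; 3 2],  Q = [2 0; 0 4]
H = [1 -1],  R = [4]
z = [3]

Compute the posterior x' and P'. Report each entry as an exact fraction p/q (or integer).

x̄ = F·x = [-3, -5]
P̄ = F·P·Fᵀ + Q = [23 23; 23 33]
y = z − H·x̄ = [1]
S = H·P̄·Hᵀ + R = [14]
K = P̄·Hᵀ·S⁻¹ = [0; -5/7]
x' = x̄ + K·y = [-3, -40/7]
P' = (I − K·H)·P̄ = [23 23; 23 181/7]

x' = [-3, -40/7]
P' = [23 23; 23 181/7]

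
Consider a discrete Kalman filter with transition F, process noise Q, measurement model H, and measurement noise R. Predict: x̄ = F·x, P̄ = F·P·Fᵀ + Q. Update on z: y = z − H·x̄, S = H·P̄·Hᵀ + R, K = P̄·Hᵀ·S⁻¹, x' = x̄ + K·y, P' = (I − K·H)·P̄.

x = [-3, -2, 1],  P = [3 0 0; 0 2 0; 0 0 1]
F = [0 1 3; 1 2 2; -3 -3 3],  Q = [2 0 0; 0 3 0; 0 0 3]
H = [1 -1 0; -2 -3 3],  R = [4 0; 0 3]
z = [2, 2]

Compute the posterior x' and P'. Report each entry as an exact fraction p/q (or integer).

x' = [14799/3692, 1817/852, 10215/1846]
P' = [26931/3692 1391/284 17865/1846; 1391/284 4205/852 1149/142; 17865/1846 1149/142 13578/923]

x̄ = F·x = [1, -5, 18]
P̄ = F·P·Fᵀ + Q = [13 10 3; 10 18 -15; 3 -15 57]
y = z − H·x̄ = [-4, -65]
S = H·P̄·Hᵀ + R = [15 72; 72 1084]
K = P̄·Hᵀ·S⁻¹ = [553/923 -307/3692; -2/213 -31/284; 366/923 309/1846]
x' = x̄ + K·y = [14799/3692, 1817/852, 10215/1846]
P' = (I − K·H)·P̄ = [26931/3692 1391/284 17865/1846; 1391/284 4205/852 1149/142; 17865/1846 1149/142 13578/923]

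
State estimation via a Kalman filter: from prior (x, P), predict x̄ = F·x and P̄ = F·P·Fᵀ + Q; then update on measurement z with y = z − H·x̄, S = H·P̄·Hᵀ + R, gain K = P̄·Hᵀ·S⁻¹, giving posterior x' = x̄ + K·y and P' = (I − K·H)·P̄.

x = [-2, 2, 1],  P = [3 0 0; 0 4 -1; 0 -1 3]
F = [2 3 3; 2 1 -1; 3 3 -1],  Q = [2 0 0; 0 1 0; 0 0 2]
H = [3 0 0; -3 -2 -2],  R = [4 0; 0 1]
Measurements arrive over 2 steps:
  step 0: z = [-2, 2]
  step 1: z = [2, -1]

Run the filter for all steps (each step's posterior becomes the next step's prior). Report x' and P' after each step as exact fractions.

step 0: x̄ = F·x = [5, -3, -1]
step 0: P̄ = F·P·Fᵀ + Q = [59 15 39; 15 22 37; 39 37 74]
step 0: y = z − H·x̄ = [-17, 9]
step 0: S = H·P̄·Hᵀ + R = [535 -855; -855 1860]
step 0: K = P̄·Hᵀ·S⁻¹ = [5703/17605 -76/17605; -3711/17605 -9746/52815; -963/3521 -5422/17605]
step 0: x' = x̄ + K·y = [-1922/3521, -18966/17605, 15452/17605]
step 0: P' = (I − K·H)·P̄ = [7604/17605 -4948/17605 -1284/3521; -4948/17605 74317/52815 -15726/17605; -1284/3521 -15726/17605 28067/17605]
step 1: x̄ = F·x = [-29762/17605, -53638/17605, -20236/3521]
step 1: P̄ = F·P·Fᵀ + Q = [121696/17605 -44732/17605 -29142/17605; -44732/17605 414601/52815 39696/3521; -29142/17605 39696/3521 398476/17605]
step 1: y = z − H·x̄ = [124496/17605, -416527/17605]
step 1: S = H·P̄·Hᵀ + R = [1165684/17605 -130404/3521; -130404/3521 11882779/52815]
step 1: K = P̄·Hᵀ·S⁻¹ = [277842228/892940579 -3260100/892940579; -188104221/892940579 -152512234/892940579; -454873167/1785881158 -286882248/892940579]
step 1: x' = x̄ + K·y = [532375358/892940579, -442391740/892940579, 47232572/892940579]
step 1: P' = (I − K·H)·P̄ = [370456304/892940579 -250805628/892940579 -303248778/892940579; -250805628/892940579 905006749/892940579 -452542190/892940579; -303248778/892940579 -452542190/892940579 1050856481/892940579]

step 0: x' = [-1922/3521, -18966/17605, 15452/17605], P' = [7604/17605 -4948/17605 -1284/3521; -4948/17605 74317/52815 -15726/17605; -1284/3521 -15726/17605 28067/17605]
step 1: x' = [532375358/892940579, -442391740/892940579, 47232572/892940579], P' = [370456304/892940579 -250805628/892940579 -303248778/892940579; -250805628/892940579 905006749/892940579 -452542190/892940579; -303248778/892940579 -452542190/892940579 1050856481/892940579]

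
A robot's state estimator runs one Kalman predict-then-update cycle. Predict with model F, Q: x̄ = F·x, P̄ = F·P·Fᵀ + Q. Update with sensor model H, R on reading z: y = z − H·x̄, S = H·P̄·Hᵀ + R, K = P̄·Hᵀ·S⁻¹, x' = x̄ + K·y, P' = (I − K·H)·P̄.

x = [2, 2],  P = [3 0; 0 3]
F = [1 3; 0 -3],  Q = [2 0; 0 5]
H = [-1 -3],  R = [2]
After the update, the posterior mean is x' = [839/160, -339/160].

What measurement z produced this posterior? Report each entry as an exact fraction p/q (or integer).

x̄ = F·x = [8, -6]
P̄ = F·P·Fᵀ + Q = [32 -27; -27 32]
S = H·P̄·Hᵀ + R = [160]
K = P̄·Hᵀ·S⁻¹ = [49/160; -69/160]
x' − x̄ = [-441/160, 621/160] = K·y
y = (KᵀK)⁻¹·Kᵀ·(x' − x̄) = [-9]
z = y + H·x̄ = [-9] + [10] = [1]

z = [1]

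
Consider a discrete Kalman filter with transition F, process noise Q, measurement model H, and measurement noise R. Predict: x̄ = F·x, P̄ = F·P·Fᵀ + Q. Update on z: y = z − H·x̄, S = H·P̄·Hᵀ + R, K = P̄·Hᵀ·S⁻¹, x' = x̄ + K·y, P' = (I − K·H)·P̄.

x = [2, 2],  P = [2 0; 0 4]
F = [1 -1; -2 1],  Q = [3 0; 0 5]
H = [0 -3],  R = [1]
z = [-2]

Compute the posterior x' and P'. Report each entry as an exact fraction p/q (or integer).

x̄ = F·x = [0, -2]
P̄ = F·P·Fᵀ + Q = [9 -8; -8 17]
y = z − H·x̄ = [-8]
S = H·P̄·Hᵀ + R = [154]
K = P̄·Hᵀ·S⁻¹ = [12/77; -51/154]
x' = x̄ + K·y = [-96/77, 50/77]
P' = (I − K·H)·P̄ = [405/77 -4/77; -4/77 17/154]

x' = [-96/77, 50/77]
P' = [405/77 -4/77; -4/77 17/154]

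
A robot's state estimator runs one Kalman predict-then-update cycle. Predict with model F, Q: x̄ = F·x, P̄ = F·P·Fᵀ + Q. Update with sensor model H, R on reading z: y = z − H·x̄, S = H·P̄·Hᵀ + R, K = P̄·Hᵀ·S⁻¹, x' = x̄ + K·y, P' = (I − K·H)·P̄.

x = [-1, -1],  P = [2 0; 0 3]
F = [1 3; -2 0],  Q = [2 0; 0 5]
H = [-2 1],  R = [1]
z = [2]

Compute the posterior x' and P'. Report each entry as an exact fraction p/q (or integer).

x' = [-4/7, 10/11]
P' = [19/7 5; 5 223/22]

x̄ = F·x = [-4, 2]
P̄ = F·P·Fᵀ + Q = [31 -4; -4 13]
y = z − H·x̄ = [-8]
S = H·P̄·Hᵀ + R = [154]
K = P̄·Hᵀ·S⁻¹ = [-3/7; 3/22]
x' = x̄ + K·y = [-4/7, 10/11]
P' = (I − K·H)·P̄ = [19/7 5; 5 223/22]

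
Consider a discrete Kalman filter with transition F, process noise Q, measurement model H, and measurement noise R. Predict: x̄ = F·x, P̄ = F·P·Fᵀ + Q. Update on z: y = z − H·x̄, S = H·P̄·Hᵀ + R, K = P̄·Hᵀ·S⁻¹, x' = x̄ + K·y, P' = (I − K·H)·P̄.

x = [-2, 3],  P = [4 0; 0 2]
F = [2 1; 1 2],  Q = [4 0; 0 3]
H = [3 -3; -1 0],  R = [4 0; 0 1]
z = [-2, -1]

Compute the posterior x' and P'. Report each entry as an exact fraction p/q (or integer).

x' = [2031/1883, 515/269]
P' = [1762/1883 246/269; 246/269 354/269]

x̄ = F·x = [-1, 4]
P̄ = F·P·Fᵀ + Q = [22 12; 12 15]
y = z − H·x̄ = [13, -2]
S = H·P̄·Hᵀ + R = [121 -30; -30 23]
K = P̄·Hᵀ·S⁻¹ = [30/1883 -1762/1883; -81/269 -246/269]
x' = x̄ + K·y = [2031/1883, 515/269]
P' = (I − K·H)·P̄ = [1762/1883 246/269; 246/269 354/269]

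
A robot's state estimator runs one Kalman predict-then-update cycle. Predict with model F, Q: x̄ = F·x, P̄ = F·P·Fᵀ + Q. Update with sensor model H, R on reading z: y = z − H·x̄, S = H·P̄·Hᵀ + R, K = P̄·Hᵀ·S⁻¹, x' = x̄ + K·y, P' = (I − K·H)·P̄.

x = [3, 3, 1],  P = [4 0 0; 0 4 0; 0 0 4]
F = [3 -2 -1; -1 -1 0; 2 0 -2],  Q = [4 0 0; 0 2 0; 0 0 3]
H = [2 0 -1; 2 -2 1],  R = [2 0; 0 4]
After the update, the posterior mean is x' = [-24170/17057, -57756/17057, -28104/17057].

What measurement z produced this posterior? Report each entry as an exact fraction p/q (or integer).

z = [-1, 2]

x̄ = F·x = [2, -6, 4]
P̄ = F·P·Fᵀ + Q = [60 -4 32; -4 10 -8; 32 -8 35]
S = H·P̄·Hᵀ + R = [149 205; 205 511]
K = P̄·Hᵀ·S⁻¹ = [6084/17057 2900/17057; 3690/17057 -2682/17057; -4378/17057 5595/17057]
x' − x̄ = [-58284/17057, 44586/17057, -96332/17057] = K·y
y = (KᵀK)⁻¹·Kᵀ·(x' − x̄) = [-1, -18]
z = y + H·x̄ = [-1, -18] + [0, 20] = [-1, 2]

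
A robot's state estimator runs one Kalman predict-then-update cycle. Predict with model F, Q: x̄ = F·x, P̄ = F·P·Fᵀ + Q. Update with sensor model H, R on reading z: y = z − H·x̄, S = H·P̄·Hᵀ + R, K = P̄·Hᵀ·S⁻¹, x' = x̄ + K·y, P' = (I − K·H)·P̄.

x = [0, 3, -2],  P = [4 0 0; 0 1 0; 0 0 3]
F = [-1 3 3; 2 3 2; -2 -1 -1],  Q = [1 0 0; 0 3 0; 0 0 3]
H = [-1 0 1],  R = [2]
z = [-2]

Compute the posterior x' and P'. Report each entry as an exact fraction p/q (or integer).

x̄ = F·x = [3, 5, -1]
P̄ = F·P·Fᵀ + Q = [41 19 -4; 19 40 -25; -4 -25 23]
y = z − H·x̄ = [2]
S = H·P̄·Hᵀ + R = [74]
K = P̄·Hᵀ·S⁻¹ = [-45/74; -22/37; 27/74]
x' = x̄ + K·y = [66/37, 141/37, -10/37]
P' = (I − K·H)·P̄ = [1009/74 -287/37 919/74; -287/37 512/37 -331/37; 919/74 -331/37 973/74]

x' = [66/37, 141/37, -10/37]
P' = [1009/74 -287/37 919/74; -287/37 512/37 -331/37; 919/74 -331/37 973/74]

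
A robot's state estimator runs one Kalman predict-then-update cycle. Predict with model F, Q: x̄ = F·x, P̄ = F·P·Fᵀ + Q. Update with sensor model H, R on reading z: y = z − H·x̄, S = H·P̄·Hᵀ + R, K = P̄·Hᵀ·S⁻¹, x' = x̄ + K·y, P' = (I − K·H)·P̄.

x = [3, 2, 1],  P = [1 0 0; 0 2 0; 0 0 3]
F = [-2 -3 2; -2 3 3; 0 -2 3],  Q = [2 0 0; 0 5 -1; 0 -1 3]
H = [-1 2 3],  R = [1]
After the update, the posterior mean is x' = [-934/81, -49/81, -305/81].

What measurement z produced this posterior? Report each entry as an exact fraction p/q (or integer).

x̄ = F·x = [-10, 3, -1]
P̄ = F·P·Fᵀ + Q = [36 4 30; 4 54 14; 30 14 38]
S = H·P̄·Hᵀ + R = [567]
K = P̄·Hᵀ·S⁻¹ = [62/567; 146/567; 16/81]
x' − x̄ = [-124/81, -292/81, -224/81] = K·y
y = (KᵀK)⁻¹·Kᵀ·(x' − x̄) = [-14]
z = y + H·x̄ = [-14] + [13] = [-1]

z = [-1]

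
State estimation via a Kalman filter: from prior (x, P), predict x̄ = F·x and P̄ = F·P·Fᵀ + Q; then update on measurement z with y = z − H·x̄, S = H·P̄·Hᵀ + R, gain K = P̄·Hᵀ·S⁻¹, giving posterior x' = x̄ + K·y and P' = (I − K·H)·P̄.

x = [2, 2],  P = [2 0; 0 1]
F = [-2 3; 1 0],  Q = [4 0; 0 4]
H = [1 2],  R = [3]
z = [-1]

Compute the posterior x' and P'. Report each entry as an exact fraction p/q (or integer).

x̄ = F·x = [2, 2]
P̄ = F·P·Fᵀ + Q = [21 -4; -4 6]
y = z − H·x̄ = [-7]
S = H·P̄·Hᵀ + R = [32]
K = P̄·Hᵀ·S⁻¹ = [13/32; 1/4]
x' = x̄ + K·y = [-27/32, 1/4]
P' = (I − K·H)·P̄ = [503/32 -29/4; -29/4 4]

x' = [-27/32, 1/4]
P' = [503/32 -29/4; -29/4 4]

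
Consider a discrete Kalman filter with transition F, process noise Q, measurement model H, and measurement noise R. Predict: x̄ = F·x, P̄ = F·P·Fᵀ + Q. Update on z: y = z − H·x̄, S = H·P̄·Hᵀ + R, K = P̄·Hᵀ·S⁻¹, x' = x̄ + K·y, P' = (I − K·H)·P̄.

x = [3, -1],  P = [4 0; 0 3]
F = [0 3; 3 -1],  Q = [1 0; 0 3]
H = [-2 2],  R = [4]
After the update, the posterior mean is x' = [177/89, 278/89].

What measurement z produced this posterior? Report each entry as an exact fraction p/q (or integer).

x̄ = F·x = [-3, 10]
P̄ = F·P·Fᵀ + Q = [28 -9; -9 42]
S = H·P̄·Hᵀ + R = [356]
K = P̄·Hᵀ·S⁻¹ = [-37/178; 51/178]
x' − x̄ = [444/89, -612/89] = K·y
y = (KᵀK)⁻¹·Kᵀ·(x' − x̄) = [-24]
z = y + H·x̄ = [-24] + [26] = [2]

z = [2]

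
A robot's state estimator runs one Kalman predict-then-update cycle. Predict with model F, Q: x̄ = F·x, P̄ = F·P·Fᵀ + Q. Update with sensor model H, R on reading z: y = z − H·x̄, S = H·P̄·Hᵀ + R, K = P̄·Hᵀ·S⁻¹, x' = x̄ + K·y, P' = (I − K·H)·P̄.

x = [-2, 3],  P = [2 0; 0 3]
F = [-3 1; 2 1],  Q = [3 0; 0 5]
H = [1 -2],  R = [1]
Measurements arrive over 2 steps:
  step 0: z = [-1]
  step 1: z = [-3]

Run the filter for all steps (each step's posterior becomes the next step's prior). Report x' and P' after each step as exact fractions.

step 0: x̄ = F·x = [9, -1]
step 0: P̄ = F·P·Fᵀ + Q = [24 -9; -9 16]
step 0: y = z − H·x̄ = [-12]
step 0: S = H·P̄·Hᵀ + R = [125]
step 0: K = P̄·Hᵀ·S⁻¹ = [42/125; -41/125]
step 0: x' = x̄ + K·y = [621/125, 367/125]
step 0: P' = (I − K·H)·P̄ = [1236/125 597/125; 597/125 319/125]
step 1: x̄ = F·x = [-1496/125, 1609/125]
step 1: P̄ = F·P·Fᵀ + Q = [8236/125 -7694/125; -7694/125 8276/125]
step 1: y = z − H·x̄ = [4339/125]
step 1: S = H·P̄·Hᵀ + R = [72241/125]
step 1: K = P̄·Hᵀ·S⁻¹ = [23624/72241; -24246/72241]
step 1: x' = x̄ + K·y = [-44544/72241, 88259/72241]
step 1: P' = (I − K·H)·P̄ = [295068/72241 135722/72241; 135722/72241 79984/72241]

step 0: x' = [621/125, 367/125], P' = [1236/125 597/125; 597/125 319/125]
step 1: x' = [-44544/72241, 88259/72241], P' = [295068/72241 135722/72241; 135722/72241 79984/72241]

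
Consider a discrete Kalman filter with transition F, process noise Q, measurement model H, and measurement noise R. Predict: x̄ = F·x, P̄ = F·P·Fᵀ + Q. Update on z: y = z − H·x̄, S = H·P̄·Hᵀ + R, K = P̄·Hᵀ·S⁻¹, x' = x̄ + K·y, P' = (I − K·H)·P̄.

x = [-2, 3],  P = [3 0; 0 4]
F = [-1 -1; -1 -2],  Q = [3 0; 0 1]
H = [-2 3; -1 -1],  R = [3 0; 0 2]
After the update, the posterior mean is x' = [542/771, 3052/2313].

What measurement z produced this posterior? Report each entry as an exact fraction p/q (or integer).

z = [3, -2]

x̄ = F·x = [-1, -4]
P̄ = F·P·Fᵀ + Q = [10 11; 11 20]
S = H·P̄·Hᵀ + R = [91 -51; -51 54]
K = P̄·Hᵀ·S⁻¹ = [-41/257 -416/771; 157/771 -883/2313]
x' − x̄ = [1313/771, 12304/2313] = K·y
y = (KᵀK)⁻¹·Kᵀ·(x' − x̄) = [13, -7]
z = y + H·x̄ = [13, -7] + [-10, 5] = [3, -2]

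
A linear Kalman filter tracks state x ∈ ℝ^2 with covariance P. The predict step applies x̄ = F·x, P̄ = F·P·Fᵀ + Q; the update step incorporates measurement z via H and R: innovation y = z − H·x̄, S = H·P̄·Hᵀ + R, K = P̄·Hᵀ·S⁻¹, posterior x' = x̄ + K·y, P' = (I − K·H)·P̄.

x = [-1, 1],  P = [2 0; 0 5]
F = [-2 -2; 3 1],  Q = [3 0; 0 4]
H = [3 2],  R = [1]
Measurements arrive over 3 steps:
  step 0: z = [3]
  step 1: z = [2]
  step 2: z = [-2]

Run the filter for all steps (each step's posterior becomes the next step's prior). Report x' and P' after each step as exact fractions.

step 0: x̄ = F·x = [0, -2]
step 0: P̄ = F·P·Fᵀ + Q = [31 -22; -22 27]
step 0: y = z − H·x̄ = [7]
step 0: S = H·P̄·Hᵀ + R = [124]
step 0: K = P̄·Hᵀ·S⁻¹ = [49/124; -3/31]
step 0: x' = x̄ + K·y = [343/124, -83/31]
step 0: P' = (I − K·H)·P̄ = [1443/124 -535/31; -535/31 801/31]
step 1: x̄ = F·x = [-11/62, 697/124]
step 1: P̄ = F·P·Fᵀ + Q = [460/31 1027/62; 1027/62 3847/124]
step 1: y = z − H·x̄ = [-270/31]
step 1: S = H·P̄·Hᵀ + R = [14180/31]
step 1: K = P̄·Hᵀ·S⁻¹ = [2407/14180; 866/3545]
step 1: x' = x̄ + K·y = [-1174/709, 9907/2836]
step 1: P' = (I − K·H)·P̄ = [23521/14180 -17039/7090; -17039/7090 52849/14180]
step 2: x̄ = F·x = [-5211/1418, -4181/2836]
step 2: P̄ = F·P·Fᵀ + Q = [18849/3545 1290/709; 1290/709 11679/1418]
step 2: y = z − H·x̄ = [8489/709]
step 2: S = H·P̄·Hᵀ + R = [367376/3545]
step 2: K = P̄·Hᵀ·S⁻¹ = [69447/367376; 77745/367376]
step 2: x' = x̄ + K·y = [-518565/367376, 389249/367376]
step 2: P' = (I − K·H)·P̄ = [592887/367376 -854607/367376; -854607/367376 1320783/367376]

step 0: x' = [343/124, -83/31], P' = [1443/124 -535/31; -535/31 801/31]
step 1: x' = [-1174/709, 9907/2836], P' = [23521/14180 -17039/7090; -17039/7090 52849/14180]
step 2: x' = [-518565/367376, 389249/367376], P' = [592887/367376 -854607/367376; -854607/367376 1320783/367376]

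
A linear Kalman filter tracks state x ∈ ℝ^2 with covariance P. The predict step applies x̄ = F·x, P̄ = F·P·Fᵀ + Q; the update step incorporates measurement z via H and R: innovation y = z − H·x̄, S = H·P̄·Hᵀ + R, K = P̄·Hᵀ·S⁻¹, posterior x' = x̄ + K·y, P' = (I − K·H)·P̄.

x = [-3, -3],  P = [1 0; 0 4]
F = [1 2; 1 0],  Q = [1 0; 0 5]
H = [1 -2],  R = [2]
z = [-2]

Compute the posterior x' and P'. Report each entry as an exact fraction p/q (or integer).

x' = [-43/5, -131/40]
P' = [58/5 27/5; 27/5 119/40]

x̄ = F·x = [-9, -3]
P̄ = F·P·Fᵀ + Q = [18 1; 1 6]
y = z − H·x̄ = [1]
S = H·P̄·Hᵀ + R = [40]
K = P̄·Hᵀ·S⁻¹ = [2/5; -11/40]
x' = x̄ + K·y = [-43/5, -131/40]
P' = (I − K·H)·P̄ = [58/5 27/5; 27/5 119/40]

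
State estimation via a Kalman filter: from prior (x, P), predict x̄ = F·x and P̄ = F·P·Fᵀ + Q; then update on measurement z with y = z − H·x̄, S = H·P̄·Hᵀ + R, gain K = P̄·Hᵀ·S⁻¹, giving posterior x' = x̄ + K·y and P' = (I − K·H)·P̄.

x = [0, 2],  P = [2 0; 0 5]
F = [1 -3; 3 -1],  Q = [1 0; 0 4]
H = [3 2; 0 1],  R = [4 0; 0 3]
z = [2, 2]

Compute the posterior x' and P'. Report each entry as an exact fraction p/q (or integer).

x̄ = F·x = [-6, -2]
P̄ = F·P·Fᵀ + Q = [48 21; 21 27]
y = z − H·x̄ = [24, 4]
S = H·P̄·Hᵀ + R = [796 117; 117 30]
K = P̄·Hᵀ·S⁻¹ = [1041/3397 -1682/3397; 117/3397 2601/3397]
x' = x̄ + K·y = [-2126/3397, 6418/3397]
P' = (I − K·H)·P̄ = [4752/3397 -5046/3397; -5046/3397 7803/3397]

x' = [-2126/3397, 6418/3397]
P' = [4752/3397 -5046/3397; -5046/3397 7803/3397]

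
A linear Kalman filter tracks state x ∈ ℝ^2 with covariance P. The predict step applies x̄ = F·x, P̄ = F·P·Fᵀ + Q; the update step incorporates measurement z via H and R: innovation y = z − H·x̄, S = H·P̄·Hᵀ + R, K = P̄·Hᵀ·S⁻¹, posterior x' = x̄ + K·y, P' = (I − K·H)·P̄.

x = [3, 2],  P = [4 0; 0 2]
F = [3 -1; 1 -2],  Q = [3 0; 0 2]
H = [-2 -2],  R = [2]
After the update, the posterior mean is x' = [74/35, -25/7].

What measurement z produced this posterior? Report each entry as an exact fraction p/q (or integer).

z = [3]

x̄ = F·x = [7, -1]
P̄ = F·P·Fᵀ + Q = [41 16; 16 14]
S = H·P̄·Hᵀ + R = [350]
K = P̄·Hᵀ·S⁻¹ = [-57/175; -6/35]
x' − x̄ = [-171/35, -18/7] = K·y
y = (KᵀK)⁻¹·Kᵀ·(x' − x̄) = [15]
z = y + H·x̄ = [15] + [-12] = [3]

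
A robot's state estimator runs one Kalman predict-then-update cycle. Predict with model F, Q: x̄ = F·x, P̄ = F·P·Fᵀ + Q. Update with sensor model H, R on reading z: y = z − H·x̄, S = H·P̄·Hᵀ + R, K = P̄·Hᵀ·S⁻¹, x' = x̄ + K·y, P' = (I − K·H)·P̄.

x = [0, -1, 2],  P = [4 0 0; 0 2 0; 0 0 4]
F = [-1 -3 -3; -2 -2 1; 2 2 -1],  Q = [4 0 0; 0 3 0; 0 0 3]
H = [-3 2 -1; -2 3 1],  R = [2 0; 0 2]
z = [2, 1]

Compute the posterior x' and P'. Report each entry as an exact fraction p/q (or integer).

x' = [1815/1213, 28140/13343, -30831/13343]
P' = [28550/1213 28442/1213 -28118/1213; 28442/1213 313794/13343 -309312/13343; -28118/1213 -309312/13343 316632/13343]

x̄ = F·x = [-3, 4, -4]
P̄ = F·P·Fᵀ + Q = [62 8 -8; 8 31 -28; -8 -28 31]
y = z − H·x̄ = [-19, -13]
S = H·P̄·Hᵀ + R = [683 459; 459 328]
K = P̄·Hᵀ·S⁻¹ = [-324/1213 54/1213; -843/13343 3173/13343; -3681/13343 3646/13343]
x' = x̄ + K·y = [1815/1213, 28140/13343, -30831/13343]
P' = (I − K·H)·P̄ = [28550/1213 28442/1213 -28118/1213; 28442/1213 313794/13343 -309312/13343; -28118/1213 -309312/13343 316632/13343]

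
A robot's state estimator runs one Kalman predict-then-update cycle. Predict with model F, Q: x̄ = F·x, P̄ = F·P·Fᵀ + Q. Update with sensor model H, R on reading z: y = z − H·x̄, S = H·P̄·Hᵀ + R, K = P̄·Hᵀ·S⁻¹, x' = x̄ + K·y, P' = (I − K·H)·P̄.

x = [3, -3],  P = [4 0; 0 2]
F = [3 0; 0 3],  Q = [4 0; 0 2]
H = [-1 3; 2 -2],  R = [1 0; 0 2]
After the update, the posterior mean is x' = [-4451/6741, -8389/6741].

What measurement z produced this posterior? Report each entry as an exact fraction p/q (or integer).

x̄ = F·x = [9, -9]
P̄ = F·P·Fᵀ + Q = [40 0; 0 20]
S = H·P̄·Hᵀ + R = [221 -200; -200 242]
K = P̄·Hᵀ·S⁻¹ = [3160/6741 4840/6741; 3260/6741 1580/6741]
x' − x̄ = [-65120/6741, 52280/6741] = K·y
y = (KᵀK)⁻¹·Kᵀ·(x' − x̄) = [33, -35]
z = y + H·x̄ = [33, -35] + [-36, 36] = [-3, 1]

z = [-3, 1]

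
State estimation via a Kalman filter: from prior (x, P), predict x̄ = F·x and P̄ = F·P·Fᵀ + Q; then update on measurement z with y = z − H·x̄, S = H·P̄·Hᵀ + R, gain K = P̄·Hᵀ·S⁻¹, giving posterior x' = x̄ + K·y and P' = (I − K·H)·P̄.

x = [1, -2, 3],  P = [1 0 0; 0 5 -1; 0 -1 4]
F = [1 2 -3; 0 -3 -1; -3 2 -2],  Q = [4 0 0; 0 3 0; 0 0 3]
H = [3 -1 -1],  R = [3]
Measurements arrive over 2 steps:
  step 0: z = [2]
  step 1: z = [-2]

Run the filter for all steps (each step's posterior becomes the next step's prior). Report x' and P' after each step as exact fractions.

step 0: x' = [-622/277, -499/277, -1879/277], P' = [3193/554 4485/554 4515/554; 4485/554 16459/554 -2719/554; 4515/554 -2719/554 15895/554]
step 1: x' = [15964909/1798645, 5679300/359729, 23067899/1798645], P' = [102689121/1798645 28470420/359729 163888491/1798645; 28470420/359729 42179019/359729 43466037/359729; 163888491/1798645 43466037/359729 273076941/1798645]

step 0: x̄ = F·x = [-12, 3, -13]
step 0: P̄ = F·P·Fᵀ + Q = [73 -25 51; -25 46 -26; 51 -26 56]
step 0: y = z − H·x̄ = [28]
step 0: S = H·P̄·Hᵀ + R = [554]
step 0: K = P̄·Hᵀ·S⁻¹ = [193/554; -95/554; 123/554]
step 0: x' = x̄ + K·y = [-622/277, -499/277, -1879/277]
step 0: P' = (I − K·H)·P̄ = [3193/554 4485/554 4515/554; 4485/554 16459/554 -2719/554; 4515/554 -2719/554 15895/554]
step 1: x̄ = F·x = [4017/277, 3376/277, 4626/277]
step 1: P̄ = F·P·Fᵀ + Q = [118889/277 -44036/277 96241/277; -44036/277 74687/277 -11965/277; 96241/277 -11965/277 181927/554]
step 1: y = z − H·x̄ = [-4603/277]
step 1: S = H·P̄·Hᵀ + R = [1798645/554]
step 1: K = P̄·Hᵀ·S⁻¹ = [608924/1798645; -77932/359729; 419449/1798645]
step 1: x' = x̄ + K·y = [15964909/1798645, 5679300/359729, 23067899/1798645]
step 1: P' = (I − K·H)·P̄ = [102689121/1798645 28470420/359729 163888491/1798645; 28470420/359729 42179019/359729 43466037/359729; 163888491/1798645 43466037/359729 273076941/1798645]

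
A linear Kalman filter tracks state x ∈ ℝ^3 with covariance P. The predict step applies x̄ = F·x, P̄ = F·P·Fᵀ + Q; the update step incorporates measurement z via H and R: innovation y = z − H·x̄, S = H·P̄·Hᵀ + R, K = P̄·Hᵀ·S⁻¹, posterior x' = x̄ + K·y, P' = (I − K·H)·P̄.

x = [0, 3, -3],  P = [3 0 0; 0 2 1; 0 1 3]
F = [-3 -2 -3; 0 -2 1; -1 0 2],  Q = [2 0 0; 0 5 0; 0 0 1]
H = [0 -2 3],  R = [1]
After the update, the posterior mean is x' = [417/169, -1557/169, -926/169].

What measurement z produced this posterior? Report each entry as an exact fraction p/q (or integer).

x̄ = F·x = [3, -9, -6]
P̄ = F·P·Fᵀ + Q = [76 3 -13; 3 12 2; -13 2 16]
S = H·P̄·Hᵀ + R = [169]
K = P̄·Hᵀ·S⁻¹ = [-45/169; -18/169; 44/169]
x' − x̄ = [-90/169, -36/169, 88/169] = K·y
y = (KᵀK)⁻¹·Kᵀ·(x' − x̄) = [2]
z = y + H·x̄ = [2] + [0] = [2]

z = [2]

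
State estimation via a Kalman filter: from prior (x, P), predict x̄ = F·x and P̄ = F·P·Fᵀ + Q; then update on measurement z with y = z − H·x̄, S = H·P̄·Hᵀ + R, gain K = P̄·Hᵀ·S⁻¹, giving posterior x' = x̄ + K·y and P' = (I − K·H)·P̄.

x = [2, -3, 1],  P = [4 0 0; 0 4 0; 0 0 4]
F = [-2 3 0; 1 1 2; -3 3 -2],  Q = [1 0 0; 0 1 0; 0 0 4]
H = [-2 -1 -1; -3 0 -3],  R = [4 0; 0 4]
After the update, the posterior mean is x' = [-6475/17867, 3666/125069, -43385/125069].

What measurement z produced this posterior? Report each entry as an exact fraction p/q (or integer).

x̄ = F·x = [-13, 1, -17]
P̄ = F·P·Fᵀ + Q = [53 4 60; 4 25 -16; 60 -16 92]
S = H·P̄·Hᵀ + R = [557 1098; 1098 2389]
K = P̄·Hᵀ·S⁻¹ = [-4844/17867 -309/17867; -80141/125069 38718/125069; 32444/125069 -38784/125069]
x' − x̄ = [225796/17867, -121403/125069, 2082788/125069] = K·y
y = (KᵀK)⁻¹·Kᵀ·(x' − x̄) = [-41, -88]
z = y + H·x̄ = [-41, -88] + [42, 90] = [1, 2]

z = [1, 2]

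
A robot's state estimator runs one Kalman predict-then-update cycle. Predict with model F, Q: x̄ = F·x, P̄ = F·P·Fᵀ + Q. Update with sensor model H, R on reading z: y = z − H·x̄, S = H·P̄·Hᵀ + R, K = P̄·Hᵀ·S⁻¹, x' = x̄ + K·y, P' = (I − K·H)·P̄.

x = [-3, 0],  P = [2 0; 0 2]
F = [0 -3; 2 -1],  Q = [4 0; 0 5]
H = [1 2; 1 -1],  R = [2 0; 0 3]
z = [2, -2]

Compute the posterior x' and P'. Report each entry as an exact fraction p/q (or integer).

x̄ = F·x = [0, -6]
P̄ = F·P·Fᵀ + Q = [22 6; 6 15]
y = z − H·x̄ = [14, -8]
S = H·P̄·Hᵀ + R = [108 -2; -2 28]
K = P̄·Hᵀ·S⁻¹ = [246/755 449/755; 99/302 -45/151]
x' = x̄ + K·y = [-148/755, 147/151]
P' = (I − K·H)·P̄ = [1062/755 -57/151; -57/151 78/151]

x' = [-148/755, 147/151]
P' = [1062/755 -57/151; -57/151 78/151]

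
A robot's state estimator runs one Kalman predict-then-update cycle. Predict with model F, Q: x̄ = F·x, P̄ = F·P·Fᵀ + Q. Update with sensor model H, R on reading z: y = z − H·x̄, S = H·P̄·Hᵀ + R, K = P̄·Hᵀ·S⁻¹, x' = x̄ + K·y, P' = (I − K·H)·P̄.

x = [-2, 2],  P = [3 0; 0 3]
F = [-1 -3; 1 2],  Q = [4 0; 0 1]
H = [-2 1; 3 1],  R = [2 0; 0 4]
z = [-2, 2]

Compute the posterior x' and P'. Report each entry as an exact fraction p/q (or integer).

x̄ = F·x = [-4, 2]
P̄ = F·P·Fᵀ + Q = [34 -21; -21 16]
y = z − H·x̄ = [-12, 12]
S = H·P̄·Hᵀ + R = [238 -209; -209 200]
K = P̄·Hᵀ·S⁻¹ = [-871/3919 677/3919; 1777/3919 936/3919]
x' = x̄ + K·y = [2900/3919, -2254/3919]
P' = (I − K·H)·P̄ = [890/3919 38/3919; 38/3919 3630/3919]

x' = [2900/3919, -2254/3919]
P' = [890/3919 38/3919; 38/3919 3630/3919]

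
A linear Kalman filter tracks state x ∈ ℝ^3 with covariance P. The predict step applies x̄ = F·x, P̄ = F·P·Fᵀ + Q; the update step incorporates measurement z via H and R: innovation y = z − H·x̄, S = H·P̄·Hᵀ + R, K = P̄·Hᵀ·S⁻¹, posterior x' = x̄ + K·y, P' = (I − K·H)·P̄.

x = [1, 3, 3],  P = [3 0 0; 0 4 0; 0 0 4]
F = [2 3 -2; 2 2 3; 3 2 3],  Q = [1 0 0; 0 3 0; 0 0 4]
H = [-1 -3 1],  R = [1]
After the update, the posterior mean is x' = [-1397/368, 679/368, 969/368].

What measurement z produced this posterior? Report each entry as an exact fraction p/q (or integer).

x̄ = F·x = [5, 17, 18]
P̄ = F·P·Fᵀ + Q = [65 12 18; 12 67 70; 18 70 83]
S = H·P̄·Hᵀ + R = [368]
K = P̄·Hᵀ·S⁻¹ = [-83/368; -143/368; -145/368]
x' − x̄ = [-3237/368, -5577/368, -5655/368] = K·y
y = (KᵀK)⁻¹·Kᵀ·(x' − x̄) = [39]
z = y + H·x̄ = [39] + [-38] = [1]

z = [1]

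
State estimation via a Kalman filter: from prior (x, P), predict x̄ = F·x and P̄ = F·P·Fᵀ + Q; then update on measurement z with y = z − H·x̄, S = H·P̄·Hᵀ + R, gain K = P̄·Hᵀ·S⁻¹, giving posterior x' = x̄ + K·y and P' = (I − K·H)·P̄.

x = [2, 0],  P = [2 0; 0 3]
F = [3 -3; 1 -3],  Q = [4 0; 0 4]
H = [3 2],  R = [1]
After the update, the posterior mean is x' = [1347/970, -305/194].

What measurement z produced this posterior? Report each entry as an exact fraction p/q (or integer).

z = [1]

x̄ = F·x = [6, 2]
P̄ = F·P·Fᵀ + Q = [49 33; 33 33]
S = H·P̄·Hᵀ + R = [970]
K = P̄·Hᵀ·S⁻¹ = [213/970; 33/194]
x' − x̄ = [-4473/970, -693/194] = K·y
y = (KᵀK)⁻¹·Kᵀ·(x' − x̄) = [-21]
z = y + H·x̄ = [-21] + [22] = [1]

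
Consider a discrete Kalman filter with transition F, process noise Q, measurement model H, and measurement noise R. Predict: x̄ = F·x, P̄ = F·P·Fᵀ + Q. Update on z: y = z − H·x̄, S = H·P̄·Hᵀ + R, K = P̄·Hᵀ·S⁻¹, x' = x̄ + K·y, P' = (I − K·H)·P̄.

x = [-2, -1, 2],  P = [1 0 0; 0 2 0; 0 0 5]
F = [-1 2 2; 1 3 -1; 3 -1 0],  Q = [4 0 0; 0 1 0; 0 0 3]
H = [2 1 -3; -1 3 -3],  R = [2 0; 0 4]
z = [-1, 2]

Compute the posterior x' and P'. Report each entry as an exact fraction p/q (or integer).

x' = [-81769/23049, -465544/115245, -395371/115245]
P' = [81646/23049 106838/23049 85184/23049; 106838/23049 854174/115245 642296/115245; 85184/23049 642296/115245 507764/115245]

x̄ = F·x = [4, -7, -5]
P̄ = F·P·Fᵀ + Q = [33 1 -7; 1 25 -3; -7 -3 14]
y = z − H·x̄ = [-17, 12]
S = H·P̄·Hᵀ + R = [391 197; 197 394]
K = P̄·Hᵀ·S⁻¹ = [37/117 -4171/23049; -11/585 25361/115245; -74/585 -5581/115245]
x' = x̄ + K·y = [-81769/23049, -465544/115245, -395371/115245]
P' = (I − K·H)·P̄ = [81646/23049 106838/23049 85184/23049; 106838/23049 854174/115245 642296/115245; 85184/23049 642296/115245 507764/115245]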